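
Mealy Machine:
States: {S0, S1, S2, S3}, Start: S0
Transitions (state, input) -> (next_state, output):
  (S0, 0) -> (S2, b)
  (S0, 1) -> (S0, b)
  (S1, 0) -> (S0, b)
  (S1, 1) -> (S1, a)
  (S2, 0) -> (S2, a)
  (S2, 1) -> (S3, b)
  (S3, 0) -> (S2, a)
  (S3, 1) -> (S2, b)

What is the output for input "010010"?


Step-by-step:
  (S0, 0) -> (S2, b)
  (S2, 1) -> (S3, b)
  (S3, 0) -> (S2, a)
  (S2, 0) -> (S2, a)
  (S2, 1) -> (S3, b)
  (S3, 0) -> (S2, a)

"bbaaba"


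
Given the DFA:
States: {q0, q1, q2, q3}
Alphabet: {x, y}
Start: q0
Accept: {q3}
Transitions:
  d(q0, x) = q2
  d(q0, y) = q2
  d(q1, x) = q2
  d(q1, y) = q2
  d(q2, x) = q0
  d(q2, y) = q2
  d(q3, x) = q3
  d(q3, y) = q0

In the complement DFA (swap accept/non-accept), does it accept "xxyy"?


Trace: q0 -> q2 -> q0 -> q2 -> q2
Final: q2
Original accept: {q3}
Complement: q2 is not in original accept

Yes, complement accepts (original rejects)


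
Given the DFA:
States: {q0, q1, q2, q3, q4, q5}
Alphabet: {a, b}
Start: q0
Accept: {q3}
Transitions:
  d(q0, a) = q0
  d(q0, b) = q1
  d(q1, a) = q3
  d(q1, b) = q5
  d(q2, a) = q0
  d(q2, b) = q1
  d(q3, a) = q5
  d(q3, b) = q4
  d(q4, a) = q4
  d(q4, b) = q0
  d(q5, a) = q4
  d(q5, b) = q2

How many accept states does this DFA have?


Accept states listed: {q3}
Counting: q3(1)

1


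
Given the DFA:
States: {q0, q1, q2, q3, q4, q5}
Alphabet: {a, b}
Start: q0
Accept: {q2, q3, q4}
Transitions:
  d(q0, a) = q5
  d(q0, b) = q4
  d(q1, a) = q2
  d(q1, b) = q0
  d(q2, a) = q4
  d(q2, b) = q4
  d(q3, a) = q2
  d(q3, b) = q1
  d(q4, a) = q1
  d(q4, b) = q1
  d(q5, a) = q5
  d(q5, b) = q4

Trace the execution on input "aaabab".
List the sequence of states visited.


Input: aaabab
d(q0, a) = q5
d(q5, a) = q5
d(q5, a) = q5
d(q5, b) = q4
d(q4, a) = q1
d(q1, b) = q0


q0 -> q5 -> q5 -> q5 -> q4 -> q1 -> q0


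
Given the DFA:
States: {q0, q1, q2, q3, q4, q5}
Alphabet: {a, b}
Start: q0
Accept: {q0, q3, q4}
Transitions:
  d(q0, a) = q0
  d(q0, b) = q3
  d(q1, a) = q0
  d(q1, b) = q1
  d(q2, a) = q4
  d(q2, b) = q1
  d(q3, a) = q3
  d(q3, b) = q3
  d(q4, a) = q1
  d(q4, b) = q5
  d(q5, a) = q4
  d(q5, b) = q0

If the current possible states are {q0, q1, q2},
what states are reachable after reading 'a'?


Apply transition on 'a' from each current state:
  d(q0, a) = q0
  d(q1, a) = q0
  d(q2, a) = q4

{q0, q4}


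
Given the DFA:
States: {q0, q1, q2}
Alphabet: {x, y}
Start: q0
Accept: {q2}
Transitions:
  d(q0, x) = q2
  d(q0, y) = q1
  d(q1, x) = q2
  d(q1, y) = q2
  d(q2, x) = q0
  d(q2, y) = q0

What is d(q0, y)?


Looking up transition d(q0, y)

q1


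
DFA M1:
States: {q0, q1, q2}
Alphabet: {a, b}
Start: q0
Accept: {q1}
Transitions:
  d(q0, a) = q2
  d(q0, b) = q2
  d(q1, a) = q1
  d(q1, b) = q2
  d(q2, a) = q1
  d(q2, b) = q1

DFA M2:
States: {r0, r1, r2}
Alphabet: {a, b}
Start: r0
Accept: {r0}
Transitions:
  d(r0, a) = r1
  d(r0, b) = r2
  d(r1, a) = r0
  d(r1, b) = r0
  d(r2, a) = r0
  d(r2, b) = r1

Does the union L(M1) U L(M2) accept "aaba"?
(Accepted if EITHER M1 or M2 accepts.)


M1: final=q1 accepted=True
M2: final=r0 accepted=True

Yes, union accepts


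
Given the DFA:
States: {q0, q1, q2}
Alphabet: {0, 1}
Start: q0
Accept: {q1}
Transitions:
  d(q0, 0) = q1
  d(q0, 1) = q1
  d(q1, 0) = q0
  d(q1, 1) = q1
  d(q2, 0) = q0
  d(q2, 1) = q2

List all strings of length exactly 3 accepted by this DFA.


All strings of length 3: 8 total
Accepted: 6

"000", "001", "011", "100", "101", "111"


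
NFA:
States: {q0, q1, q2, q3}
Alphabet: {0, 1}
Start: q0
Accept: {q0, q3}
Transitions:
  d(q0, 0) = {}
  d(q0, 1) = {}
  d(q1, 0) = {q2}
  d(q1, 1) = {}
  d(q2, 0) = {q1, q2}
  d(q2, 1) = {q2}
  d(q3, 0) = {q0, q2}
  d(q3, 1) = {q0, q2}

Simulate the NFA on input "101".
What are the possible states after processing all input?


Start: {q0}
  --1--> {}
  --0--> {}
  --1--> {}

{} (empty set, no valid transitions)


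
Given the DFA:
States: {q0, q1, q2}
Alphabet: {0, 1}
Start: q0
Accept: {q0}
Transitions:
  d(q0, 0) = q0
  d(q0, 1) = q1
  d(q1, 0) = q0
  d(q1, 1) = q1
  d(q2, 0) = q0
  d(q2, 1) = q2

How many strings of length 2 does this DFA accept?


Enumerating all length-2 strings:
  "00" -> q0 [accept]
  "01" -> q1 [reject]
  "10" -> q0 [accept]
  "11" -> q1 [reject]

2 out of 4


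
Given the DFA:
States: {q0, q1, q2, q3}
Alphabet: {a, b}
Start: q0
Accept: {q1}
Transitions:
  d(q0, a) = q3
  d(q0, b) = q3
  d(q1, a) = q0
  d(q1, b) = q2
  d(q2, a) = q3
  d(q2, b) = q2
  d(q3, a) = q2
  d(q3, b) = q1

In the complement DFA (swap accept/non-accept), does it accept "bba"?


Trace: q0 -> q3 -> q1 -> q0
Final: q0
Original accept: {q1}
Complement: q0 is not in original accept

Yes, complement accepts (original rejects)


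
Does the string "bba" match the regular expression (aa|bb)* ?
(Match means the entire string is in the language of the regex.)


|string| = 3; first = 'b'; last = 'a'

No, "bba" does not match (aa|bb)*


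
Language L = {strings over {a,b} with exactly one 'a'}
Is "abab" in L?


count('a') = 2

No, "abab" is not in L


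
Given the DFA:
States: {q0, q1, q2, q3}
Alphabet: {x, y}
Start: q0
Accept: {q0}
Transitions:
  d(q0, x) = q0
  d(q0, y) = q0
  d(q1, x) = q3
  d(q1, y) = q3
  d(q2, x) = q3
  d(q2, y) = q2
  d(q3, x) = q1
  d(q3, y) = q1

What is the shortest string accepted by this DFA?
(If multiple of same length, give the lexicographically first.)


BFS by string length (lex-first path to each state shown):
  len 0: q0<-""
Found accept state at length 0.

"" (empty string)


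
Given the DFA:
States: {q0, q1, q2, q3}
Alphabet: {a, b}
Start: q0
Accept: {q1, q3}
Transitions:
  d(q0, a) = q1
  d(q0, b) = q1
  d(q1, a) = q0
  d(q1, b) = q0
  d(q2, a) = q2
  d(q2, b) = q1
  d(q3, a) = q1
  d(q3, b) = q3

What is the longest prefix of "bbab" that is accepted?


Run the DFA, marking each prefix where the state is accepting:
  "" -> q0 [reject]
  "b" -> q1 [accept]
  "bb" -> q0 [reject]
  "bba" -> q1 [accept]
  "bbab" -> q0 [reject]

"bba"


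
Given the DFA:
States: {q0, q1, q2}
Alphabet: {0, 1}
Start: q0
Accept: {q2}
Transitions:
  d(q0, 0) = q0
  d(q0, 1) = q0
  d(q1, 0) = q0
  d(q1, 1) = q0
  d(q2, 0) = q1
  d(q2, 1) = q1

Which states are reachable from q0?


BFS from q0:
  layer 0: {q0}

{q0}


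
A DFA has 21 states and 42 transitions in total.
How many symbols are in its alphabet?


Each state has exactly one transition per symbol.
|alphabet| = transitions / states = 42 / 21 = 2

2


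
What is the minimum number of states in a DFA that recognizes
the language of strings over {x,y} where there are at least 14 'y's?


States: count = 0, 1, ..., 13, and a final '>= 14' state.
Total: 14 + 1 = 15. Accept = '>= 14' state.

15


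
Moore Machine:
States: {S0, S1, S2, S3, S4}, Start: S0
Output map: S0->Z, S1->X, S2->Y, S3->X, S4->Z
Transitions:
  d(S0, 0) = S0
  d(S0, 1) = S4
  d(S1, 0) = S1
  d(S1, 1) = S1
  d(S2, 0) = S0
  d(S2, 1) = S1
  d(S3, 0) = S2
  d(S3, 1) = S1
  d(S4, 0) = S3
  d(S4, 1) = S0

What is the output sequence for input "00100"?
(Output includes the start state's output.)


Start: S0 (output Z)
  --0--> S0 (output Z)
  --0--> S0 (output Z)
  --1--> S4 (output Z)
  --0--> S3 (output X)
  --0--> S2 (output Y)

"ZZZZXY"


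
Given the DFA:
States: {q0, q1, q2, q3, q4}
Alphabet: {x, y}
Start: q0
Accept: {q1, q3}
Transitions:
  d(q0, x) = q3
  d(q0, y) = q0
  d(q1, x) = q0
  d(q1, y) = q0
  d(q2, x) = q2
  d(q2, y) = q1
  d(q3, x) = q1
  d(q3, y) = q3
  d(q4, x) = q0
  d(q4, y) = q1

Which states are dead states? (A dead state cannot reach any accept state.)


Forward reachability from each state:
  q0 -> reaches accept state q1 (live)
  q1 -> reaches accept state q1 (live)
  q2 -> reaches accept state q1 (live)
  q3 -> reaches accept state q1 (live)
  q4 -> reaches accept state q1 (live)

None (all states can reach an accept state)


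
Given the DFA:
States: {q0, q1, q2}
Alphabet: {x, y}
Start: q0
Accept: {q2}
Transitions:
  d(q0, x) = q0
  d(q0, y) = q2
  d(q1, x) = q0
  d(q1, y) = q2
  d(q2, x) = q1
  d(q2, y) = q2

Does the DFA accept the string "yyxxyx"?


Trace: q0 -> q2 -> q2 -> q1 -> q0 -> q2 -> q1
Final state: q1
Accept states: {q2}

No, rejected (final state q1 is not an accept state)


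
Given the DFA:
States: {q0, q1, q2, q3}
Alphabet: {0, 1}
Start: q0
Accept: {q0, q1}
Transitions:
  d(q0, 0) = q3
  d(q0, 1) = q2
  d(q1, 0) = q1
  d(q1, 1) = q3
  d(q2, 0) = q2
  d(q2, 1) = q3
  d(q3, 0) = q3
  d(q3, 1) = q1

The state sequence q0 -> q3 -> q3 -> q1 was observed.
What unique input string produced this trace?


Trace back each transition to find the symbol:
  q0 --[0]--> q3
  q3 --[0]--> q3
  q3 --[1]--> q1

"001"


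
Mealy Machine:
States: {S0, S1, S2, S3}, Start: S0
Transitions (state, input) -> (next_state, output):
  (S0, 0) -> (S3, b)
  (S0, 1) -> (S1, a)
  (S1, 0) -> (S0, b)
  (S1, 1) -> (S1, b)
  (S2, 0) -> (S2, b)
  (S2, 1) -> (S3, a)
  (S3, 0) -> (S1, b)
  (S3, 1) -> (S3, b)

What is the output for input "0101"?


Step-by-step:
  (S0, 0) -> (S3, b)
  (S3, 1) -> (S3, b)
  (S3, 0) -> (S1, b)
  (S1, 1) -> (S1, b)

"bbbb"


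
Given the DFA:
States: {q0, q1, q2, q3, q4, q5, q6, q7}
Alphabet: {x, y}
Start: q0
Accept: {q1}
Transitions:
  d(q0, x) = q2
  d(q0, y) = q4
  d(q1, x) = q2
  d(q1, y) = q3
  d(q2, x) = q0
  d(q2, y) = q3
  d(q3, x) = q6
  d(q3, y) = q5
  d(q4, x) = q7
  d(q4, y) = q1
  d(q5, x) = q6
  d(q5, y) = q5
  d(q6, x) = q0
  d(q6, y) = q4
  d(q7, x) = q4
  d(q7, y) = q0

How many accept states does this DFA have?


Accept states listed: {q1}
Counting: q1(1)

1


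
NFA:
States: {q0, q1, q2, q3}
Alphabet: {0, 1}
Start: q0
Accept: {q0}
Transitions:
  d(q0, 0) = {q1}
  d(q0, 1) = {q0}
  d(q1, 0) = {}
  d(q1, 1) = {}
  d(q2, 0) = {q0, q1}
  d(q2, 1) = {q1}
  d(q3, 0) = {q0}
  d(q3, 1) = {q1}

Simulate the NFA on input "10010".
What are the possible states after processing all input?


Start: {q0}
  --1--> {q0}
  --0--> {q1}
  --0--> {}
  --1--> {}
  --0--> {}

{} (empty set, no valid transitions)


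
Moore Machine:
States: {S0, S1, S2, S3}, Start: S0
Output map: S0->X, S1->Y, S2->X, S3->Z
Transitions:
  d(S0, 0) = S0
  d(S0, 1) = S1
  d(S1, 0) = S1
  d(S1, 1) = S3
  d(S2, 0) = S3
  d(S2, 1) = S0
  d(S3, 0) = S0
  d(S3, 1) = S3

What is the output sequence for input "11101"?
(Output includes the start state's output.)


Start: S0 (output X)
  --1--> S1 (output Y)
  --1--> S3 (output Z)
  --1--> S3 (output Z)
  --0--> S0 (output X)
  --1--> S1 (output Y)

"XYZZXY"


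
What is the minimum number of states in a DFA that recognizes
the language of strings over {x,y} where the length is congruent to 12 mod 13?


States track (length) mod 13.
Need 13 states: one per remainder 0..12; accept = remainder 12.

13


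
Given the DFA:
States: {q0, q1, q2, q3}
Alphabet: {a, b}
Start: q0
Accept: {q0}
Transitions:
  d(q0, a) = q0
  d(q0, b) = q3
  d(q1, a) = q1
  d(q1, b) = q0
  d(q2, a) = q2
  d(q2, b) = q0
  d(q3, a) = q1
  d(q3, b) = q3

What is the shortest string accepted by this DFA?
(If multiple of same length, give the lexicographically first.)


BFS by string length (lex-first path to each state shown):
  len 0: q0<-""
Found accept state at length 0.

"" (empty string)


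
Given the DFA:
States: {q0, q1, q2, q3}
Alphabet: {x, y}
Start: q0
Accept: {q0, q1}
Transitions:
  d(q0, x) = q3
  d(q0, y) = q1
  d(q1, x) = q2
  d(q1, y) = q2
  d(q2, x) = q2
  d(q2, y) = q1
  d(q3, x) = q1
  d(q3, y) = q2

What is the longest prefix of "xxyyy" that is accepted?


Run the DFA, marking each prefix where the state is accepting:
  "" -> q0 [accept]
  "x" -> q3 [reject]
  "xx" -> q1 [accept]
  "xxy" -> q2 [reject]
  "xxyy" -> q1 [accept]
  "xxyyy" -> q2 [reject]

"xxyy"


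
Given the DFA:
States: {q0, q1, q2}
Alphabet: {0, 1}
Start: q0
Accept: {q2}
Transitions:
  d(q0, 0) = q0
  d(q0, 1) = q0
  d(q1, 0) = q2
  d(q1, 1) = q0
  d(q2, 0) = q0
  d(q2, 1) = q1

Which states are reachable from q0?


BFS from q0:
  layer 0: {q0}

{q0}


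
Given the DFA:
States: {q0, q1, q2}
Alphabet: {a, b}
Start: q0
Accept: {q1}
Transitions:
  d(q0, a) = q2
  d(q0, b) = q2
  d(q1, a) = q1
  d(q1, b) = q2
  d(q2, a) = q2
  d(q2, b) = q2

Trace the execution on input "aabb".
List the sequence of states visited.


Input: aabb
d(q0, a) = q2
d(q2, a) = q2
d(q2, b) = q2
d(q2, b) = q2


q0 -> q2 -> q2 -> q2 -> q2


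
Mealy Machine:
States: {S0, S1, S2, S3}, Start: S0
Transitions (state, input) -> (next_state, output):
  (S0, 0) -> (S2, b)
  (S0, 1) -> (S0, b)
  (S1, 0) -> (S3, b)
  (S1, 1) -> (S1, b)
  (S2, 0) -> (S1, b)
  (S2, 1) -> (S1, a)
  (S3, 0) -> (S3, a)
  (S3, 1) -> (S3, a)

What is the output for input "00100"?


Step-by-step:
  (S0, 0) -> (S2, b)
  (S2, 0) -> (S1, b)
  (S1, 1) -> (S1, b)
  (S1, 0) -> (S3, b)
  (S3, 0) -> (S3, a)

"bbbba"


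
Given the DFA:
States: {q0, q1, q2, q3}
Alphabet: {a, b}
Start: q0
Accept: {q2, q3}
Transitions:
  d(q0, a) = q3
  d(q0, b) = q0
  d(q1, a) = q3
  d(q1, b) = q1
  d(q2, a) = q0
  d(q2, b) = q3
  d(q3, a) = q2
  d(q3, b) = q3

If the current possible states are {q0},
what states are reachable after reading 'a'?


Apply transition on 'a' from each current state:
  d(q0, a) = q3

{q3}


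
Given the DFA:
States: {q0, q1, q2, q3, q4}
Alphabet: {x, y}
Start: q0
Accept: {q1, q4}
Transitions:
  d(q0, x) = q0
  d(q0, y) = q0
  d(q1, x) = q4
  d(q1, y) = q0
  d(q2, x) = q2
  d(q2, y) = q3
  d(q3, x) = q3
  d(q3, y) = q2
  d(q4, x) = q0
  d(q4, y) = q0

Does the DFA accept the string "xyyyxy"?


Trace: q0 -> q0 -> q0 -> q0 -> q0 -> q0 -> q0
Final state: q0
Accept states: {q1, q4}

No, rejected (final state q0 is not an accept state)


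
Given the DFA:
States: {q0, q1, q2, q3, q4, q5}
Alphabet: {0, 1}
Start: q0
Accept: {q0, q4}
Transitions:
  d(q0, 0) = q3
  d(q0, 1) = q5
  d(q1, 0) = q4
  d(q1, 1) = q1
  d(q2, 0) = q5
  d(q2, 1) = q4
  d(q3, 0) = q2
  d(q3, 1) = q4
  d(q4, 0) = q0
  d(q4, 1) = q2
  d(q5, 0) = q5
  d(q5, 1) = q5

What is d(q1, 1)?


Looking up transition d(q1, 1)

q1


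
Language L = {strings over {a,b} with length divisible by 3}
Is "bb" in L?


length = 2; 2 mod 3 = 2

No, "bb" is not in L


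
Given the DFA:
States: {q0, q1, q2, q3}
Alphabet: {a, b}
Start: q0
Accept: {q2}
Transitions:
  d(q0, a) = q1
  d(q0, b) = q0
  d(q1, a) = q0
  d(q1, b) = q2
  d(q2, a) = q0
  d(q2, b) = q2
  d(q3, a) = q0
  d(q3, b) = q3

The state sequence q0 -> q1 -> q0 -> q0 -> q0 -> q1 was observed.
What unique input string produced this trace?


Trace back each transition to find the symbol:
  q0 --[a]--> q1
  q1 --[a]--> q0
  q0 --[b]--> q0
  q0 --[b]--> q0
  q0 --[a]--> q1

"aabba"


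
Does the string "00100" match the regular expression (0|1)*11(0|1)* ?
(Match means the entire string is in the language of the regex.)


|string| = 5; first = '0'; last = '0'

No, "00100" does not match (0|1)*11(0|1)*


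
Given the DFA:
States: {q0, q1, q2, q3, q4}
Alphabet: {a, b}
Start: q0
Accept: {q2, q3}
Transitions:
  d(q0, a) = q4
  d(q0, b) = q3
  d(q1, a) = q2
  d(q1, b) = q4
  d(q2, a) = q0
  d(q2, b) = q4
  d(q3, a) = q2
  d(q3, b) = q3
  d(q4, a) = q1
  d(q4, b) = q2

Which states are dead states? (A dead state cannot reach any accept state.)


Forward reachability from each state:
  q0 -> reaches accept state q2 (live)
  q1 -> reaches accept state q2 (live)
  q2 -> reaches accept state q2 (live)
  q3 -> reaches accept state q2 (live)
  q4 -> reaches accept state q2 (live)

None (all states can reach an accept state)


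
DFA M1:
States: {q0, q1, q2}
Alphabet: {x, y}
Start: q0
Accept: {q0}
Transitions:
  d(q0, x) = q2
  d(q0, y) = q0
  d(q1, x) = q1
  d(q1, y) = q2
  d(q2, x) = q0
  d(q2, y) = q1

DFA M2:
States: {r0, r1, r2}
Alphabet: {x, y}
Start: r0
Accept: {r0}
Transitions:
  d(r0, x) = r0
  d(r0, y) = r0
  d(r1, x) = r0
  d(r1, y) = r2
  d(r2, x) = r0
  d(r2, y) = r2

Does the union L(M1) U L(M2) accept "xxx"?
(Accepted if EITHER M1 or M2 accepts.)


M1: final=q2 accepted=False
M2: final=r0 accepted=True

Yes, union accepts


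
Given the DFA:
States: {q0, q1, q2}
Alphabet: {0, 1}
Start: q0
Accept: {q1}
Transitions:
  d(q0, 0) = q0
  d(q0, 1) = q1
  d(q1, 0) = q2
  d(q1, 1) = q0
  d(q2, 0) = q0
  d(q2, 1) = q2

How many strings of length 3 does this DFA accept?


Enumerating all length-3 strings:
  "000" -> q0 [reject]
  "001" -> q1 [accept]
  "010" -> q2 [reject]
  "011" -> q0 [reject]
  "100" -> q0 [reject]
  "101" -> q2 [reject]
  "110" -> q0 [reject]
  "111" -> q1 [accept]

2 out of 8


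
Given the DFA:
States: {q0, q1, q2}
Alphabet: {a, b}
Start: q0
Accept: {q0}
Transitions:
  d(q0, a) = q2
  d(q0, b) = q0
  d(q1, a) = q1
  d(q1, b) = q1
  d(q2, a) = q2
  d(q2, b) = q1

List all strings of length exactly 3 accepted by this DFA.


All strings of length 3: 8 total
Accepted: 1

"bbb"


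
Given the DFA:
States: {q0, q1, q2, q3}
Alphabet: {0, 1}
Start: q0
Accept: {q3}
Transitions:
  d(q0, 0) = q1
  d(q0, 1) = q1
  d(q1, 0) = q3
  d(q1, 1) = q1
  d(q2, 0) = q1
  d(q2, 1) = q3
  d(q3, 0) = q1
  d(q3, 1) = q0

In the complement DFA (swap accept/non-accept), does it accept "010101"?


Trace: q0 -> q1 -> q1 -> q3 -> q0 -> q1 -> q1
Final: q1
Original accept: {q3}
Complement: q1 is not in original accept

Yes, complement accepts (original rejects)


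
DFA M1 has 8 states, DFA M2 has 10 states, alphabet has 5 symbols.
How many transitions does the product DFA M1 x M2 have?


Product DFA has 8 * 10 = 80 states.
Each has 5 transitions: 80 * 5 = 400

400


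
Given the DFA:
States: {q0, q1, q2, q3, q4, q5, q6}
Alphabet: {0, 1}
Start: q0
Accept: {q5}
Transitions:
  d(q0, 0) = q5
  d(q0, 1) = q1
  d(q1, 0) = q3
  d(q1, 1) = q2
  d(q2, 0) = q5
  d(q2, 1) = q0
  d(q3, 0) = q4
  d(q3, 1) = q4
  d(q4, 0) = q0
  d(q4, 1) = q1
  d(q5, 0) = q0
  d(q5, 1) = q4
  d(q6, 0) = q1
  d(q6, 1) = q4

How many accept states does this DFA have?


Accept states listed: {q5}
Counting: q5(1)

1


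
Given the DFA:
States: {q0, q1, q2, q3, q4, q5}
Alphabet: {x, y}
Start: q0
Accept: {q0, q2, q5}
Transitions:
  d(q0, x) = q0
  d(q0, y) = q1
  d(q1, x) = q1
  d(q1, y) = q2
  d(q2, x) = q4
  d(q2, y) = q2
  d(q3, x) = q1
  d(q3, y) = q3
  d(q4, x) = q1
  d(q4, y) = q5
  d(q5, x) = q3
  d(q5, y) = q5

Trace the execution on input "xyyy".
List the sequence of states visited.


Input: xyyy
d(q0, x) = q0
d(q0, y) = q1
d(q1, y) = q2
d(q2, y) = q2


q0 -> q0 -> q1 -> q2 -> q2


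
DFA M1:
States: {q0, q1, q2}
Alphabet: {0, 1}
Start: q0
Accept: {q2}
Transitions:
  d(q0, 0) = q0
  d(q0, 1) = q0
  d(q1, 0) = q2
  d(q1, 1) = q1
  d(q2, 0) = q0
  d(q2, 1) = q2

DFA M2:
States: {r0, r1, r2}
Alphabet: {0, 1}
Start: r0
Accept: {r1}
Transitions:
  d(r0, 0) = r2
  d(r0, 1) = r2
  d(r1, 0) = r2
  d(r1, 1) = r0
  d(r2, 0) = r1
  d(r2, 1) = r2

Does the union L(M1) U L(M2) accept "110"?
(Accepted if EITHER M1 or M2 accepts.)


M1: final=q0 accepted=False
M2: final=r1 accepted=True

Yes, union accepts


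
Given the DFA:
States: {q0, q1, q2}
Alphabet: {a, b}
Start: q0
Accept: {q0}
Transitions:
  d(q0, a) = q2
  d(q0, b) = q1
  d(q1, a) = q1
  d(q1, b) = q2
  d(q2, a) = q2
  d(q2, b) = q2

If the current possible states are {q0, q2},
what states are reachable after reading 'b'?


Apply transition on 'b' from each current state:
  d(q0, b) = q1
  d(q2, b) = q2

{q1, q2}


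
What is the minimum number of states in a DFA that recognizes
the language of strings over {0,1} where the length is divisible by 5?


States track (length) mod 5.
Need 5 states: one per remainder 0..4; accept = remainder 0.

5


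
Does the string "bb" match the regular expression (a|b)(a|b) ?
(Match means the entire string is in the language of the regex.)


|string| = 2; first = 'b'; last = 'b'

Yes, "bb" matches (a|b)(a|b)


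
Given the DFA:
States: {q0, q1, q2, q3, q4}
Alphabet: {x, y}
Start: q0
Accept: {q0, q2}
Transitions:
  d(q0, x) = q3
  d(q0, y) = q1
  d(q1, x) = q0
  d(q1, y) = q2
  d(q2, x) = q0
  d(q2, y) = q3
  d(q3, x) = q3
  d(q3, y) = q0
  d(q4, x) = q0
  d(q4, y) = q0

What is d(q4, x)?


Looking up transition d(q4, x)

q0


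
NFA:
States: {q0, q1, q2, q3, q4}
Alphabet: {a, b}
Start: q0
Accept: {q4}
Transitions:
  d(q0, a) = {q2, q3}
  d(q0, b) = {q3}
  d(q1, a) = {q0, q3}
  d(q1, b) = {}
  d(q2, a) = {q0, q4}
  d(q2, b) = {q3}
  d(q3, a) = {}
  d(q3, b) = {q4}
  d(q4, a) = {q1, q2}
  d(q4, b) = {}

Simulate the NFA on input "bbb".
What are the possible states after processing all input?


Start: {q0}
  --b--> {q3}
  --b--> {q4}
  --b--> {}

{} (empty set, no valid transitions)


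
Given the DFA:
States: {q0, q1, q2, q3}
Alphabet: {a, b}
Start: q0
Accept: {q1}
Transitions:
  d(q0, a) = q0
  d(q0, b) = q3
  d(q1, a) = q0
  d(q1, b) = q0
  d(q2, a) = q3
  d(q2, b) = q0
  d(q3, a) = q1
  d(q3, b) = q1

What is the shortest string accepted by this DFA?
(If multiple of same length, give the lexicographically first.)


BFS by string length (lex-first path to each state shown):
  len 0: q0<-""
  len 1: q0<-"a", q3<-"b"
  len 2: q0<-"aa", q1<-"ba", q3<-"ab"
Found accept state at length 2.

"ba"


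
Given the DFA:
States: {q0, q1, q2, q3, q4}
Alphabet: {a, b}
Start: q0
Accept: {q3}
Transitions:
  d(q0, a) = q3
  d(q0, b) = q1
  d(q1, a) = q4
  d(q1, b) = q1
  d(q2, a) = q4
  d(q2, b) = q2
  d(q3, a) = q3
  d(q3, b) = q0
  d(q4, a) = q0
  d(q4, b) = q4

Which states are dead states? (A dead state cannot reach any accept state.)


Forward reachability from each state:
  q0 -> reaches accept state q3 (live)
  q1 -> reaches accept state q3 (live)
  q2 -> reaches accept state q3 (live)
  q3 -> reaches accept state q3 (live)
  q4 -> reaches accept state q3 (live)

None (all states can reach an accept state)


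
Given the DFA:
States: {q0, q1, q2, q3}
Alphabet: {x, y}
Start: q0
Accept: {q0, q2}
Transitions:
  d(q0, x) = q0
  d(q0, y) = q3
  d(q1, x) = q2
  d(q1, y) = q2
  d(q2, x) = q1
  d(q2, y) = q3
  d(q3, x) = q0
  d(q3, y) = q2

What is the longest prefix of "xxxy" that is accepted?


Run the DFA, marking each prefix where the state is accepting:
  "" -> q0 [accept]
  "x" -> q0 [accept]
  "xx" -> q0 [accept]
  "xxx" -> q0 [accept]
  "xxxy" -> q3 [reject]

"xxx"


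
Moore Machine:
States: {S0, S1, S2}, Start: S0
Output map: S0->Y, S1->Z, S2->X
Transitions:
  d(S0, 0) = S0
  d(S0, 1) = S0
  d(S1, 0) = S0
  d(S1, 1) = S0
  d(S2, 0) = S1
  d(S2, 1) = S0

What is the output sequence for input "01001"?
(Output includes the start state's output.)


Start: S0 (output Y)
  --0--> S0 (output Y)
  --1--> S0 (output Y)
  --0--> S0 (output Y)
  --0--> S0 (output Y)
  --1--> S0 (output Y)

"YYYYYY"


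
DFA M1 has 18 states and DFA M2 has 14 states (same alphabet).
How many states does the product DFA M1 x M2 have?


Product construction pairs every M1 state with every M2 state.
18 * 14 = 252

252


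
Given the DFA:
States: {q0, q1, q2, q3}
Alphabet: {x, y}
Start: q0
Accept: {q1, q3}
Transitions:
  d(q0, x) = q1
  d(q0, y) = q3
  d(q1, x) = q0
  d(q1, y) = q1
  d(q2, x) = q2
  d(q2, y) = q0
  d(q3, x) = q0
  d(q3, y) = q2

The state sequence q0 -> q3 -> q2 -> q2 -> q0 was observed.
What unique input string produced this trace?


Trace back each transition to find the symbol:
  q0 --[y]--> q3
  q3 --[y]--> q2
  q2 --[x]--> q2
  q2 --[y]--> q0

"yyxy"


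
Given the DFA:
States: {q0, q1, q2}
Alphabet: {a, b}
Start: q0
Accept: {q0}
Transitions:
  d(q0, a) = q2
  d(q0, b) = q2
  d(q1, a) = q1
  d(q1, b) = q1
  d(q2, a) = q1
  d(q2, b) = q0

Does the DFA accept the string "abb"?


Trace: q0 -> q2 -> q0 -> q2
Final state: q2
Accept states: {q0}

No, rejected (final state q2 is not an accept state)


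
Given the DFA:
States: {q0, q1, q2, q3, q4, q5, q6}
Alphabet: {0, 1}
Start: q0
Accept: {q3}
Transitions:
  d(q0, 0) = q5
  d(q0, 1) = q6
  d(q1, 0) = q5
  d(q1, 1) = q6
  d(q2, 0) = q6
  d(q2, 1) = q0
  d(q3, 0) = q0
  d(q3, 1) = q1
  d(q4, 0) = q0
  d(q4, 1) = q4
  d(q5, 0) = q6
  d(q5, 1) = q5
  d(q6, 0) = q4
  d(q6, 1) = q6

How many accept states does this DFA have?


Accept states listed: {q3}
Counting: q3(1)

1


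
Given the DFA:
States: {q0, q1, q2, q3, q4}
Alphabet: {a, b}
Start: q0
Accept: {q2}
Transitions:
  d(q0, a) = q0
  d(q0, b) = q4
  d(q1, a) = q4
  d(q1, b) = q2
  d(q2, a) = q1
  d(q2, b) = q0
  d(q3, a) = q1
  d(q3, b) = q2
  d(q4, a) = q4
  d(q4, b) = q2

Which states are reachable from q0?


BFS from q0:
  layer 0: {q0}
  layer 1: {q4}
  layer 2: {q2}
  layer 3: {q1}

{q0, q1, q2, q4}


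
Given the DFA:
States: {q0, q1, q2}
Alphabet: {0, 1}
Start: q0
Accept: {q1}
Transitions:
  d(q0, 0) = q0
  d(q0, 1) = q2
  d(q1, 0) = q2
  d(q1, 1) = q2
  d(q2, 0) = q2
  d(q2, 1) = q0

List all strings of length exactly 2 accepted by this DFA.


All strings of length 2: 4 total
Accepted: 0

None


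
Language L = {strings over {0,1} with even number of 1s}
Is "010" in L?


count('1') = 1; 1 mod 2 = 1

No, "010" is not in L


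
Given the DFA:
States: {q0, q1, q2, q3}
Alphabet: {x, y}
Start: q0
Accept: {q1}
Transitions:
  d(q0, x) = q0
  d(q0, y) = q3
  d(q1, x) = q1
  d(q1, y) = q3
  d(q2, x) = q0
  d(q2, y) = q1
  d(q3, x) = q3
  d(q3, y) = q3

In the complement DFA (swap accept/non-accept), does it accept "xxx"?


Trace: q0 -> q0 -> q0 -> q0
Final: q0
Original accept: {q1}
Complement: q0 is not in original accept

Yes, complement accepts (original rejects)


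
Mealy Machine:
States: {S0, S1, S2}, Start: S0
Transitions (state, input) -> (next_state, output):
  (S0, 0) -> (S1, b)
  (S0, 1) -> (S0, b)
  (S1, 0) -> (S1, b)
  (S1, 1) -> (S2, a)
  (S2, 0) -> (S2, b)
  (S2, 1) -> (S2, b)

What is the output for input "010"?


Step-by-step:
  (S0, 0) -> (S1, b)
  (S1, 1) -> (S2, a)
  (S2, 0) -> (S2, b)

"bab"


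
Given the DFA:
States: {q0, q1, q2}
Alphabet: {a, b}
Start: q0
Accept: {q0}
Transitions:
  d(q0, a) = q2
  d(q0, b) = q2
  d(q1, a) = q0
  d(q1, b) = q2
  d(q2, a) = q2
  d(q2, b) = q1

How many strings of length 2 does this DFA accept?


Enumerating all length-2 strings:
  "aa" -> q2 [reject]
  "ab" -> q1 [reject]
  "ba" -> q2 [reject]
  "bb" -> q1 [reject]

0 out of 4


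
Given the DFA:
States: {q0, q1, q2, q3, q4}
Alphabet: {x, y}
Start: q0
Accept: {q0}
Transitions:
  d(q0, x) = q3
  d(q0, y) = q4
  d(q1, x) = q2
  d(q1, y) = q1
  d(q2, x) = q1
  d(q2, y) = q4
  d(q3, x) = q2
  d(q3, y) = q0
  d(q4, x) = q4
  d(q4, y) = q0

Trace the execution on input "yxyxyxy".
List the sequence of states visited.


Input: yxyxyxy
d(q0, y) = q4
d(q4, x) = q4
d(q4, y) = q0
d(q0, x) = q3
d(q3, y) = q0
d(q0, x) = q3
d(q3, y) = q0


q0 -> q4 -> q4 -> q0 -> q3 -> q0 -> q3 -> q0


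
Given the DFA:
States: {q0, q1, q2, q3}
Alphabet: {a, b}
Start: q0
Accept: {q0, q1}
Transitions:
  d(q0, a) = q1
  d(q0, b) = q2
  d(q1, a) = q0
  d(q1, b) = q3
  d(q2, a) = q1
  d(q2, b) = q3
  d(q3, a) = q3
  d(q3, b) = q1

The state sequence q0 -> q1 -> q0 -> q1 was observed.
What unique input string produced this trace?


Trace back each transition to find the symbol:
  q0 --[a]--> q1
  q1 --[a]--> q0
  q0 --[a]--> q1

"aaa"


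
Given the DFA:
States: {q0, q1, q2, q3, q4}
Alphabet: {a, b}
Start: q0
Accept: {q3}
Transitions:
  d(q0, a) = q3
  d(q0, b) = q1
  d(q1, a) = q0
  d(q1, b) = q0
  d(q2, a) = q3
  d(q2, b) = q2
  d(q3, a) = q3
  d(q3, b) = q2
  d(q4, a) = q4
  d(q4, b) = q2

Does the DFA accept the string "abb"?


Trace: q0 -> q3 -> q2 -> q2
Final state: q2
Accept states: {q3}

No, rejected (final state q2 is not an accept state)


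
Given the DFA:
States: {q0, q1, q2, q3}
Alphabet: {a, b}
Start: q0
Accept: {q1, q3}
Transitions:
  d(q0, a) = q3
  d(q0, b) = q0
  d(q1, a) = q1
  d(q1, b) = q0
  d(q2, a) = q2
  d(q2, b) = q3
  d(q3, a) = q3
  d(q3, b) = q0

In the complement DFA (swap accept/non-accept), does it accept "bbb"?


Trace: q0 -> q0 -> q0 -> q0
Final: q0
Original accept: {q1, q3}
Complement: q0 is not in original accept

Yes, complement accepts (original rejects)


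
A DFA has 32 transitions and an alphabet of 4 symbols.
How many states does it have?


Each state has exactly one transition per symbol.
states = transitions / |alphabet| = 32 / 4 = 8

8


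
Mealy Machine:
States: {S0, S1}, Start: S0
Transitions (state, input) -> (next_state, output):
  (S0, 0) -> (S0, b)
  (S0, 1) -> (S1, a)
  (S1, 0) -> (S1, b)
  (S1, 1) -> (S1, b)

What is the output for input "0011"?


Step-by-step:
  (S0, 0) -> (S0, b)
  (S0, 0) -> (S0, b)
  (S0, 1) -> (S1, a)
  (S1, 1) -> (S1, b)

"bbab"


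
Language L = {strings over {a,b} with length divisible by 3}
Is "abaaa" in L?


length = 5; 5 mod 3 = 2

No, "abaaa" is not in L


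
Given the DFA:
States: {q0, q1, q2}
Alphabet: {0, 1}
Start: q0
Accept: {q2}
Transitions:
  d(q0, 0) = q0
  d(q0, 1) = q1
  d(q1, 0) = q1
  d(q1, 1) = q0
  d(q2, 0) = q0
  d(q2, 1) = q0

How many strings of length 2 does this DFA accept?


Enumerating all length-2 strings:
  "00" -> q0 [reject]
  "01" -> q1 [reject]
  "10" -> q1 [reject]
  "11" -> q0 [reject]

0 out of 4


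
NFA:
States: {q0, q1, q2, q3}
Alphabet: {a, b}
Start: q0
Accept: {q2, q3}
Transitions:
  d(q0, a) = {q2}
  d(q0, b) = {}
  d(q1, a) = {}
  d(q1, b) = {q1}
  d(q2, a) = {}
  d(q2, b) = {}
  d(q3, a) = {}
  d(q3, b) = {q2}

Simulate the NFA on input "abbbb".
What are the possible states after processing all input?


Start: {q0}
  --a--> {q2}
  --b--> {}
  --b--> {}
  --b--> {}
  --b--> {}

{} (empty set, no valid transitions)


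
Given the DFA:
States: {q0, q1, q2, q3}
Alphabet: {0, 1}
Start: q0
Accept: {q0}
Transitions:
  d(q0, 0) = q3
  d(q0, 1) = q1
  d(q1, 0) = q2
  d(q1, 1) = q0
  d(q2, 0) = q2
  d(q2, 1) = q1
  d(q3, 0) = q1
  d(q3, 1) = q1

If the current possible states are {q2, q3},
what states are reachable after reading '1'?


Apply transition on '1' from each current state:
  d(q2, 1) = q1
  d(q3, 1) = q1

{q1}


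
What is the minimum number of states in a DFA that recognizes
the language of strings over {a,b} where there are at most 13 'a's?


States: count = 0, 1, ..., 13 (all accepting; 14 states), plus a dead state for count > 13.
Total: 14 + 1 = 15.

15


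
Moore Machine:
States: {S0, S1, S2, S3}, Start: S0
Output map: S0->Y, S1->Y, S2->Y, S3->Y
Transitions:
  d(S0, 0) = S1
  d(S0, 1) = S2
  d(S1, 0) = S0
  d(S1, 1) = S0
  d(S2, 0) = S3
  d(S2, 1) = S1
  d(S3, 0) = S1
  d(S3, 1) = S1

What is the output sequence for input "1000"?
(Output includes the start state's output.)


Start: S0 (output Y)
  --1--> S2 (output Y)
  --0--> S3 (output Y)
  --0--> S1 (output Y)
  --0--> S0 (output Y)

"YYYYY"


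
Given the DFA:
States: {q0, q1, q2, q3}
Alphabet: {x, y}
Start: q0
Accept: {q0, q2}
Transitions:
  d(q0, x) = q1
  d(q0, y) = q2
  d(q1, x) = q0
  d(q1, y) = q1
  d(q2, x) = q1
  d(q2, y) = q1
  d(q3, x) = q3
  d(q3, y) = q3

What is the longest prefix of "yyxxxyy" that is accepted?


Run the DFA, marking each prefix where the state is accepting:
  "" -> q0 [accept]
  "y" -> q2 [accept]
  "yy" -> q1 [reject]
  "yyx" -> q0 [accept]
  "yyxx" -> q1 [reject]
  "yyxxx" -> q0 [accept]
  "yyxxxy" -> q2 [accept]
  "yyxxxyy" -> q1 [reject]

"yyxxxy"


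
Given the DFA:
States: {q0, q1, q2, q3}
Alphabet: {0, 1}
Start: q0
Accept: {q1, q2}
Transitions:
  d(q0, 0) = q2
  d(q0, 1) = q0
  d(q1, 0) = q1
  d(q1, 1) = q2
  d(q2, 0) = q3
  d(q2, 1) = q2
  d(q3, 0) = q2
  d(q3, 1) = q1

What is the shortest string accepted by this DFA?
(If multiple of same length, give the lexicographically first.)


BFS by string length (lex-first path to each state shown):
  len 0: q0<-""
  len 1: q0<-"1", q2<-"0"
Found accept state at length 1.

"0"


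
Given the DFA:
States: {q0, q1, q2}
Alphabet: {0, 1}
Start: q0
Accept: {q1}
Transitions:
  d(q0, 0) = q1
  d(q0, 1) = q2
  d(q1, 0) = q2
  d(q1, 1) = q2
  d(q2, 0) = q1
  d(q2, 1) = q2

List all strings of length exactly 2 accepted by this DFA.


All strings of length 2: 4 total
Accepted: 1

"10"


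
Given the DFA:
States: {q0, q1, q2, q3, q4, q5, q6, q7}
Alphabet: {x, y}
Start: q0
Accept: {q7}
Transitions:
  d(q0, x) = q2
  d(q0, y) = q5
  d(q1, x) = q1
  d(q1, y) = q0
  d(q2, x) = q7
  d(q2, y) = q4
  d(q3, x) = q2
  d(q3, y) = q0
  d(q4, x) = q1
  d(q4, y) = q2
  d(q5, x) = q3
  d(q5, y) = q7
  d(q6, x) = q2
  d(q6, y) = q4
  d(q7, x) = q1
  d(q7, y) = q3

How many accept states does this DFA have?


Accept states listed: {q7}
Counting: q7(1)

1


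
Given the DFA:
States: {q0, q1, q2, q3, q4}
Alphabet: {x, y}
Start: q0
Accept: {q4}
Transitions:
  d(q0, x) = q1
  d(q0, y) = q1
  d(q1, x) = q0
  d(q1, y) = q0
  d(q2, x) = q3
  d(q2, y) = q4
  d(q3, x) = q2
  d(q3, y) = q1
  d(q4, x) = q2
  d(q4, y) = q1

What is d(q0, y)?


Looking up transition d(q0, y)

q1


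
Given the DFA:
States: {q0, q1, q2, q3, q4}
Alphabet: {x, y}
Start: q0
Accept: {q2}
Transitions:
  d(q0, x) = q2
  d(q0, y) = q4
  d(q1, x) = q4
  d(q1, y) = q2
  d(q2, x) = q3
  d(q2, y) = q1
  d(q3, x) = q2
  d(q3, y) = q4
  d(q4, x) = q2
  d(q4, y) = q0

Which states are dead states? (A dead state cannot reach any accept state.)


Forward reachability from each state:
  q0 -> reaches accept state q2 (live)
  q1 -> reaches accept state q2 (live)
  q2 -> reaches accept state q2 (live)
  q3 -> reaches accept state q2 (live)
  q4 -> reaches accept state q2 (live)

None (all states can reach an accept state)


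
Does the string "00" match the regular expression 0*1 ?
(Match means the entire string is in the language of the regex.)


|string| = 2; first = '0'; last = '0'

No, "00" does not match 0*1


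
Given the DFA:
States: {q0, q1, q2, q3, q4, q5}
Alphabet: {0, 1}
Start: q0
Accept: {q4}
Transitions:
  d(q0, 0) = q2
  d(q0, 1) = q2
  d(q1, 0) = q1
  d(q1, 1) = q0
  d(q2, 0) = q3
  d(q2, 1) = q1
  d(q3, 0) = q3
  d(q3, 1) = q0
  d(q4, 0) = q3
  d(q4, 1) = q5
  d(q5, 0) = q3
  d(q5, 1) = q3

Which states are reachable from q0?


BFS from q0:
  layer 0: {q0}
  layer 1: {q2}
  layer 2: {q1, q3}

{q0, q1, q2, q3}


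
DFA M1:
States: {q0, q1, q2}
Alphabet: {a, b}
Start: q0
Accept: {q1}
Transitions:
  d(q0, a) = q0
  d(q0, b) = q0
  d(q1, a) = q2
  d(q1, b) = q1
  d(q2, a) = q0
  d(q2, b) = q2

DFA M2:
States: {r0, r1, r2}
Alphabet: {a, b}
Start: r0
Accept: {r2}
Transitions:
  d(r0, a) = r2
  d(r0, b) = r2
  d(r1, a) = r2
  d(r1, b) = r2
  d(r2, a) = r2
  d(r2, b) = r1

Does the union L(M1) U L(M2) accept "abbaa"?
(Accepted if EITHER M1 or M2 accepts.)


M1: final=q0 accepted=False
M2: final=r2 accepted=True

Yes, union accepts


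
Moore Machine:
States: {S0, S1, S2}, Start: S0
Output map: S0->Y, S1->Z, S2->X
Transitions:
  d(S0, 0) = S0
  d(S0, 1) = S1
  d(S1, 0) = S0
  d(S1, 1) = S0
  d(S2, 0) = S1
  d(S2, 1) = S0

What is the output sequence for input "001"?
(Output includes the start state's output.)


Start: S0 (output Y)
  --0--> S0 (output Y)
  --0--> S0 (output Y)
  --1--> S1 (output Z)

"YYYZ"


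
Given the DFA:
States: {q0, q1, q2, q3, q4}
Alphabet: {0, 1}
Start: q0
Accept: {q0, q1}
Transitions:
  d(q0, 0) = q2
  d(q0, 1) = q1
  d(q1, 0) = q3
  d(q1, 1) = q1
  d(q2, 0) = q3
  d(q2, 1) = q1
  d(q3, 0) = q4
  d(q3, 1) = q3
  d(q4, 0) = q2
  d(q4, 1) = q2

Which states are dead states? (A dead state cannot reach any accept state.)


Forward reachability from each state:
  q0 -> reaches accept state q0 (live)
  q1 -> reaches accept state q1 (live)
  q2 -> reaches accept state q1 (live)
  q3 -> reaches accept state q1 (live)
  q4 -> reaches accept state q1 (live)

None (all states can reach an accept state)


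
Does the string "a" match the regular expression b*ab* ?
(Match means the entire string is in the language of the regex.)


|string| = 1; first = 'a'; last = 'a'

Yes, "a" matches b*ab*


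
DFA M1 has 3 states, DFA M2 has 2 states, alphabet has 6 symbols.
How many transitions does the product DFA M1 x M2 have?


Product DFA has 3 * 2 = 6 states.
Each has 6 transitions: 6 * 6 = 36

36


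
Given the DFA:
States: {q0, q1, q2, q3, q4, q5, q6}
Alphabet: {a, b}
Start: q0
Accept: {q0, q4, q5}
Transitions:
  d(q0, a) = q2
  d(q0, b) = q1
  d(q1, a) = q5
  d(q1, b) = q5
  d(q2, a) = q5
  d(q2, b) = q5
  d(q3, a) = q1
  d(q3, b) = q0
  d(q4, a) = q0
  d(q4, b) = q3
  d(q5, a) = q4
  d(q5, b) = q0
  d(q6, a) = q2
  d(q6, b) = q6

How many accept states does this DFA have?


Accept states listed: {q0, q4, q5}
Counting: q0(1) q4(2) q5(3)

3


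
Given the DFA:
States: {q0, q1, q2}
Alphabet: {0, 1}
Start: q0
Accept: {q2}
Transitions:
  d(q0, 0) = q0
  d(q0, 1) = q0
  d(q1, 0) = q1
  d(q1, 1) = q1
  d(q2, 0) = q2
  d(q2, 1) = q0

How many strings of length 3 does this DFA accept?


Enumerating all length-3 strings:
  "000" -> q0 [reject]
  "001" -> q0 [reject]
  "010" -> q0 [reject]
  "011" -> q0 [reject]
  "100" -> q0 [reject]
  "101" -> q0 [reject]
  "110" -> q0 [reject]
  "111" -> q0 [reject]

0 out of 8


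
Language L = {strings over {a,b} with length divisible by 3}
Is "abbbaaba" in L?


length = 8; 8 mod 3 = 2

No, "abbbaaba" is not in L


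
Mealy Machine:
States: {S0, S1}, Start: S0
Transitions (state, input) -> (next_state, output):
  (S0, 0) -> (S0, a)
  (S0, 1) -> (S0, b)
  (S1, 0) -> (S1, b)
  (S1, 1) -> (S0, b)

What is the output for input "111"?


Step-by-step:
  (S0, 1) -> (S0, b)
  (S0, 1) -> (S0, b)
  (S0, 1) -> (S0, b)

"bbb"


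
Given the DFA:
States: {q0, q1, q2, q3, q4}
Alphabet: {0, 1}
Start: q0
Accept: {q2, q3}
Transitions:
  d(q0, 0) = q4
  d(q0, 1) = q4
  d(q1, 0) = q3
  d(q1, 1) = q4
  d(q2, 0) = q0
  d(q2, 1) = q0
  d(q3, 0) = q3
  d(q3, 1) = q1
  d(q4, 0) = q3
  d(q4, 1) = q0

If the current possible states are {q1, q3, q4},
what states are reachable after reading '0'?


Apply transition on '0' from each current state:
  d(q1, 0) = q3
  d(q3, 0) = q3
  d(q4, 0) = q3

{q3}


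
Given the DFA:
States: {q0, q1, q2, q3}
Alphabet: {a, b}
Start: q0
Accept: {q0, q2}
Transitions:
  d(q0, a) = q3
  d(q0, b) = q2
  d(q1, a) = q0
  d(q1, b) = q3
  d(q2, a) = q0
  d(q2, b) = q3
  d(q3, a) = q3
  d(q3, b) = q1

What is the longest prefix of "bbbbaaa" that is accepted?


Run the DFA, marking each prefix where the state is accepting:
  "" -> q0 [accept]
  "b" -> q2 [accept]
  "bb" -> q3 [reject]
  "bbb" -> q1 [reject]
  "bbbb" -> q3 [reject]
  "bbbba" -> q3 [reject]
  "bbbbaa" -> q3 [reject]
  "bbbbaaa" -> q3 [reject]

"b"


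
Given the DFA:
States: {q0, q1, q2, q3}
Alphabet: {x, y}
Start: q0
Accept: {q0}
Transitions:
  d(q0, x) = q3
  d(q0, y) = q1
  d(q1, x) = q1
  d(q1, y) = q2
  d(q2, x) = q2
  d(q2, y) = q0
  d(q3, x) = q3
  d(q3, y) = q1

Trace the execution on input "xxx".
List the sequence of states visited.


Input: xxx
d(q0, x) = q3
d(q3, x) = q3
d(q3, x) = q3


q0 -> q3 -> q3 -> q3


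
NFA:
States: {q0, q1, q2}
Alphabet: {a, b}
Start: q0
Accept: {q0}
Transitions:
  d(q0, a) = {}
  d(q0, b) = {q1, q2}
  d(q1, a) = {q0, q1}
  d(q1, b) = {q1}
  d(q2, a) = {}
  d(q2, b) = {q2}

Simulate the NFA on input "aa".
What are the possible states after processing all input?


Start: {q0}
  --a--> {}
  --a--> {}

{} (empty set, no valid transitions)


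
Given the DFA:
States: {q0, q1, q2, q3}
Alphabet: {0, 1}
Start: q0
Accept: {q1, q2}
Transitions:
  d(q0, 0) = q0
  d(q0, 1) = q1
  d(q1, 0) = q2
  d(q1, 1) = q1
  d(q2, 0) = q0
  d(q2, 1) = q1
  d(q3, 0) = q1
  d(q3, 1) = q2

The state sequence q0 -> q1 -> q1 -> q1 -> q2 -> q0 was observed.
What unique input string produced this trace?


Trace back each transition to find the symbol:
  q0 --[1]--> q1
  q1 --[1]--> q1
  q1 --[1]--> q1
  q1 --[0]--> q2
  q2 --[0]--> q0

"11100"


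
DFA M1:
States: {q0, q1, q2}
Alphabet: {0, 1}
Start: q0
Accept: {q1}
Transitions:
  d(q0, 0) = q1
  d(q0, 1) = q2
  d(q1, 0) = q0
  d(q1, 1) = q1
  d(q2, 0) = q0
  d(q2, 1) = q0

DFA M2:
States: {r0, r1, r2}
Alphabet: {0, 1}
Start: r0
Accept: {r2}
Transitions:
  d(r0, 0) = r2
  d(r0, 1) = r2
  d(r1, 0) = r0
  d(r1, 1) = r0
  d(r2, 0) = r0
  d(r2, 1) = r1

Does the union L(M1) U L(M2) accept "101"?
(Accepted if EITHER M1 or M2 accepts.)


M1: final=q2 accepted=False
M2: final=r2 accepted=True

Yes, union accepts


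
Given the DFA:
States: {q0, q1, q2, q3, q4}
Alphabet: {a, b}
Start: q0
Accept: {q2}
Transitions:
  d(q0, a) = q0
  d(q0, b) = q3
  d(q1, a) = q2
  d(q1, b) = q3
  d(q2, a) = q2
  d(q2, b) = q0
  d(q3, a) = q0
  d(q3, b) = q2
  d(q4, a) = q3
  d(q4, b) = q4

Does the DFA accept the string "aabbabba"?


Trace: q0 -> q0 -> q0 -> q3 -> q2 -> q2 -> q0 -> q3 -> q0
Final state: q0
Accept states: {q2}

No, rejected (final state q0 is not an accept state)
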